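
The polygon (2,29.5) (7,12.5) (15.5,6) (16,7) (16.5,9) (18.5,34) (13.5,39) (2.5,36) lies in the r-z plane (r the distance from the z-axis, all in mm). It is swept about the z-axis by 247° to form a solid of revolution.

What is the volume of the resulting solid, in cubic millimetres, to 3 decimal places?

Profile (r,z), 8 vertices: (2,29.5) (7,12.5) (15.5,6) (16,7) (16.5,9) (18.5,34) (13.5,39) (2.5,36)
edge 0: (2,29.5)→(7,12.5)  cross = 2·12.5 − 7·29.5 = -181.5000; (r_i+r_j)·cross = 9·-181.5000 = -1633.5000
edge 1: (7,12.5)→(15.5,6)  cross = 7·6 − 15.5·12.5 = -151.7500; (r_i+r_j)·cross = 22.5·-151.7500 = -3414.3750
edge 2: (15.5,6)→(16,7)  cross = 15.5·7 − 16·6 = 12.5000; (r_i+r_j)·cross = 31.5·12.5000 = 393.7500
edge 3: (16,7)→(16.5,9)  cross = 16·9 − 16.5·7 = 28.5000; (r_i+r_j)·cross = 32.5·28.5000 = 926.2500
edge 4: (16.5,9)→(18.5,34)  cross = 16.5·34 − 18.5·9 = 394.5000; (r_i+r_j)·cross = 35·394.5000 = 13807.5000
edge 5: (18.5,34)→(13.5,39)  cross = 18.5·39 − 13.5·34 = 262.5000; (r_i+r_j)·cross = 32·262.5000 = 8400.0000
edge 6: (13.5,39)→(2.5,36)  cross = 13.5·36 − 2.5·39 = 388.5000; (r_i+r_j)·cross = 16·388.5000 = 6216.0000
edge 7: (2.5,36)→(2,29.5)  cross = 2.5·29.5 − 2·36 = 1.7500; (r_i+r_j)·cross = 4.5·1.7500 = 7.8750
Σcross = 755.0000 → A = |Σcross|/2 = 377.5000 mm²
Σ(r_i+r_j)·cross = 24703.5000 → first moment M = |Σ|/6 = 4117.2500
R_c = M/A = 4117.2500/377.5000 = 10.9066 mm
θ = 247° = 4.310963 rad
V = θ·R_c·A = 4.310963·10.9066·377.5000 = 17749.313 mm³

Volume = 17749.313 mm³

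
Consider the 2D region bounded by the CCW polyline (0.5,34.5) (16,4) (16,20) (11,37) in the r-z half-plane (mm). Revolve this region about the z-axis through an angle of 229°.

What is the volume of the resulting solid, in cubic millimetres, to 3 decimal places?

Volume = 8867.909 mm³

Profile (r,z), 4 vertices: (0.5,34.5) (16,4) (16,20) (11,37)
edge 0: (0.5,34.5)→(16,4)  cross = 0.5·4 − 16·34.5 = -550.0000; (r_i+r_j)·cross = 16.5·-550.0000 = -9075.0000
edge 1: (16,4)→(16,20)  cross = 16·20 − 16·4 = 256.0000; (r_i+r_j)·cross = 32·256.0000 = 8192.0000
edge 2: (16,20)→(11,37)  cross = 16·37 − 11·20 = 372.0000; (r_i+r_j)·cross = 27·372.0000 = 10044.0000
edge 3: (11,37)→(0.5,34.5)  cross = 11·34.5 − 0.5·37 = 361.0000; (r_i+r_j)·cross = 11.5·361.0000 = 4151.5000
Σcross = 439.0000 → A = |Σcross|/2 = 219.5000 mm²
Σ(r_i+r_j)·cross = 13312.5000 → first moment M = |Σ|/6 = 2218.7500
R_c = M/A = 2218.7500/219.5000 = 10.1082 mm
θ = 229° = 3.996804 rad
V = θ·R_c·A = 3.996804·10.1082·219.5000 = 8867.909 mm³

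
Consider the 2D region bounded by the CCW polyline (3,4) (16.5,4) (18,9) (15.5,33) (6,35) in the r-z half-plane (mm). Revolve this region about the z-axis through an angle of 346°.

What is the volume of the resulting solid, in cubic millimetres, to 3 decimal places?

Profile (r,z), 5 vertices: (3,4) (16.5,4) (18,9) (15.5,33) (6,35)
edge 0: (3,4)→(16.5,4)  cross = 3·4 − 16.5·4 = -54.0000; (r_i+r_j)·cross = 19.5·-54.0000 = -1053.0000
edge 1: (16.5,4)→(18,9)  cross = 16.5·9 − 18·4 = 76.5000; (r_i+r_j)·cross = 34.5·76.5000 = 2639.2500
edge 2: (18,9)→(15.5,33)  cross = 18·33 − 15.5·9 = 454.5000; (r_i+r_j)·cross = 33.5·454.5000 = 15225.7500
edge 3: (15.5,33)→(6,35)  cross = 15.5·35 − 6·33 = 344.5000; (r_i+r_j)·cross = 21.5·344.5000 = 7406.7500
edge 4: (6,35)→(3,4)  cross = 6·4 − 3·35 = -81.0000; (r_i+r_j)·cross = 9·-81.0000 = -729.0000
Σcross = 740.5000 → A = |Σcross|/2 = 370.2500 mm²
Σ(r_i+r_j)·cross = 23489.7500 → first moment M = |Σ|/6 = 3914.9583
R_c = M/A = 3914.9583/370.2500 = 10.5738 mm
θ = 346° = 6.038839 rad
V = θ·R_c·A = 6.038839·10.5738·370.2500 = 23641.804 mm³

Volume = 23641.804 mm³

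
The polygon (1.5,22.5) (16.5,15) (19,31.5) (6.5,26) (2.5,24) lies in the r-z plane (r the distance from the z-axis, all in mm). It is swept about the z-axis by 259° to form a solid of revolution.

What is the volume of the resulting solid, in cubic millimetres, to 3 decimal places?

Volume = 7784.134 mm³

Profile (r,z), 5 vertices: (1.5,22.5) (16.5,15) (19,31.5) (6.5,26) (2.5,24)
edge 0: (1.5,22.5)→(16.5,15)  cross = 1.5·15 − 16.5·22.5 = -348.7500; (r_i+r_j)·cross = 18·-348.7500 = -6277.5000
edge 1: (16.5,15)→(19,31.5)  cross = 16.5·31.5 − 19·15 = 234.7500; (r_i+r_j)·cross = 35.5·234.7500 = 8333.6250
edge 2: (19,31.5)→(6.5,26)  cross = 19·26 − 6.5·31.5 = 289.2500; (r_i+r_j)·cross = 25.5·289.2500 = 7375.8750
edge 3: (6.5,26)→(2.5,24)  cross = 6.5·24 − 2.5·26 = 91.0000; (r_i+r_j)·cross = 9·91.0000 = 819.0000
edge 4: (2.5,24)→(1.5,22.5)  cross = 2.5·22.5 − 1.5·24 = 20.2500; (r_i+r_j)·cross = 4·20.2500 = 81.0000
Σcross = 286.5000 → A = |Σcross|/2 = 143.2500 mm²
Σ(r_i+r_j)·cross = 10332.0000 → first moment M = |Σ|/6 = 1722.0000
R_c = M/A = 1722.0000/143.2500 = 12.0209 mm
θ = 259° = 4.520403 rad
V = θ·R_c·A = 4.520403·12.0209·143.2500 = 7784.134 mm³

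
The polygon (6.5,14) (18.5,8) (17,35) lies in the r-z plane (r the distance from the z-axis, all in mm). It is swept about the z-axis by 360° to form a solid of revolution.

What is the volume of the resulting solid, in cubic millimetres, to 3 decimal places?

Volume = 13854.424 mm³

Profile (r,z), 3 vertices: (6.5,14) (18.5,8) (17,35)
edge 0: (6.5,14)→(18.5,8)  cross = 6.5·8 − 18.5·14 = -207.0000; (r_i+r_j)·cross = 25·-207.0000 = -5175.0000
edge 1: (18.5,8)→(17,35)  cross = 18.5·35 − 17·8 = 511.5000; (r_i+r_j)·cross = 35.5·511.5000 = 18158.2500
edge 2: (17,35)→(6.5,14)  cross = 17·14 − 6.5·35 = 10.5000; (r_i+r_j)·cross = 23.5·10.5000 = 246.7500
Σcross = 315.0000 → A = |Σcross|/2 = 157.5000 mm²
Σ(r_i+r_j)·cross = 13230.0000 → first moment M = |Σ|/6 = 2205.0000
R_c = M/A = 2205.0000/157.5000 = 14.0000 mm
θ = 360° = 6.283185 rad
V = θ·R_c·A = 6.283185·14.0000·157.5000 = 13854.424 mm³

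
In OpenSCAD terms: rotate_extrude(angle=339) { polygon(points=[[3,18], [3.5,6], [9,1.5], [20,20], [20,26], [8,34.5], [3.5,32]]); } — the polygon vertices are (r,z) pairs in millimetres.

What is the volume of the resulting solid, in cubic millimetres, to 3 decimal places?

Volume = 22764.373 mm³

Profile (r,z), 7 vertices: (3,18) (3.5,6) (9,1.5) (20,20) (20,26) (8,34.5) (3.5,32)
edge 0: (3,18)→(3.5,6)  cross = 3·6 − 3.5·18 = -45.0000; (r_i+r_j)·cross = 6.5·-45.0000 = -292.5000
edge 1: (3.5,6)→(9,1.5)  cross = 3.5·1.5 − 9·6 = -48.7500; (r_i+r_j)·cross = 12.5·-48.7500 = -609.3750
edge 2: (9,1.5)→(20,20)  cross = 9·20 − 20·1.5 = 150.0000; (r_i+r_j)·cross = 29·150.0000 = 4350.0000
edge 3: (20,20)→(20,26)  cross = 20·26 − 20·20 = 120.0000; (r_i+r_j)·cross = 40·120.0000 = 4800.0000
edge 4: (20,26)→(8,34.5)  cross = 20·34.5 − 8·26 = 482.0000; (r_i+r_j)·cross = 28·482.0000 = 13496.0000
edge 5: (8,34.5)→(3.5,32)  cross = 8·32 − 3.5·34.5 = 135.2500; (r_i+r_j)·cross = 11.5·135.2500 = 1555.3750
edge 6: (3.5,32)→(3,18)  cross = 3.5·18 − 3·32 = -33.0000; (r_i+r_j)·cross = 6.5·-33.0000 = -214.5000
Σcross = 760.5000 → A = |Σcross|/2 = 380.2500 mm²
Σ(r_i+r_j)·cross = 23085.0000 → first moment M = |Σ|/6 = 3847.5000
R_c = M/A = 3847.5000/380.2500 = 10.1183 mm
θ = 339° = 5.916666 rad
V = θ·R_c·A = 5.916666·10.1183·380.2500 = 22764.373 mm³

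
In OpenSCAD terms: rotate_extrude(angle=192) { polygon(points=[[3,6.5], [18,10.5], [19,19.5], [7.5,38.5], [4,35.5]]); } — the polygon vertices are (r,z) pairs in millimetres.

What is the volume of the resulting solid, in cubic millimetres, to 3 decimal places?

Volume = 11196.078 mm³

Profile (r,z), 5 vertices: (3,6.5) (18,10.5) (19,19.5) (7.5,38.5) (4,35.5)
edge 0: (3,6.5)→(18,10.5)  cross = 3·10.5 − 18·6.5 = -85.5000; (r_i+r_j)·cross = 21·-85.5000 = -1795.5000
edge 1: (18,10.5)→(19,19.5)  cross = 18·19.5 − 19·10.5 = 151.5000; (r_i+r_j)·cross = 37·151.5000 = 5605.5000
edge 2: (19,19.5)→(7.5,38.5)  cross = 19·38.5 − 7.5·19.5 = 585.2500; (r_i+r_j)·cross = 26.5·585.2500 = 15509.1250
edge 3: (7.5,38.5)→(4,35.5)  cross = 7.5·35.5 − 4·38.5 = 112.2500; (r_i+r_j)·cross = 11.5·112.2500 = 1290.8750
edge 4: (4,35.5)→(3,6.5)  cross = 4·6.5 − 3·35.5 = -80.5000; (r_i+r_j)·cross = 7·-80.5000 = -563.5000
Σcross = 683.0000 → A = |Σcross|/2 = 341.5000 mm²
Σ(r_i+r_j)·cross = 20046.5000 → first moment M = |Σ|/6 = 3341.0833
R_c = M/A = 3341.0833/341.5000 = 9.7836 mm
θ = 192° = 3.351032 rad
V = θ·R_c·A = 3.351032·9.7836·341.5000 = 11196.078 mm³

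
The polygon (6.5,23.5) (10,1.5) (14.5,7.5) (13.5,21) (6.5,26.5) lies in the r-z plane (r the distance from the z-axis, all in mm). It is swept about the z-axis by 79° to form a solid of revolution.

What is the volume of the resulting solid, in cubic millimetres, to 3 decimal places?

Profile (r,z), 5 vertices: (6.5,23.5) (10,1.5) (14.5,7.5) (13.5,21) (6.5,26.5)
edge 0: (6.5,23.5)→(10,1.5)  cross = 6.5·1.5 − 10·23.5 = -225.2500; (r_i+r_j)·cross = 16.5·-225.2500 = -3716.6250
edge 1: (10,1.5)→(14.5,7.5)  cross = 10·7.5 − 14.5·1.5 = 53.2500; (r_i+r_j)·cross = 24.5·53.2500 = 1304.6250
edge 2: (14.5,7.5)→(13.5,21)  cross = 14.5·21 − 13.5·7.5 = 203.2500; (r_i+r_j)·cross = 28·203.2500 = 5691.0000
edge 3: (13.5,21)→(6.5,26.5)  cross = 13.5·26.5 − 6.5·21 = 221.2500; (r_i+r_j)·cross = 20·221.2500 = 4425.0000
edge 4: (6.5,26.5)→(6.5,23.5)  cross = 6.5·23.5 − 6.5·26.5 = -19.5000; (r_i+r_j)·cross = 13·-19.5000 = -253.5000
Σcross = 233.0000 → A = |Σcross|/2 = 116.5000 mm²
Σ(r_i+r_j)·cross = 7450.5000 → first moment M = |Σ|/6 = 1241.7500
R_c = M/A = 1241.7500/116.5000 = 10.6588 mm
θ = 79° = 1.378810 rad
V = θ·R_c·A = 1.378810·10.6588·116.5000 = 1712.137 mm³

Volume = 1712.137 mm³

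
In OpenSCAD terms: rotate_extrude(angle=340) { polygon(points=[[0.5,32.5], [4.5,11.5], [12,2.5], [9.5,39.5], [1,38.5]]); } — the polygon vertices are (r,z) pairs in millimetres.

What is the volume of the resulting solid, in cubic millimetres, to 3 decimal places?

Profile (r,z), 5 vertices: (0.5,32.5) (4.5,11.5) (12,2.5) (9.5,39.5) (1,38.5)
edge 0: (0.5,32.5)→(4.5,11.5)  cross = 0.5·11.5 − 4.5·32.5 = -140.5000; (r_i+r_j)·cross = 5·-140.5000 = -702.5000
edge 1: (4.5,11.5)→(12,2.5)  cross = 4.5·2.5 − 12·11.5 = -126.7500; (r_i+r_j)·cross = 16.5·-126.7500 = -2091.3750
edge 2: (12,2.5)→(9.5,39.5)  cross = 12·39.5 − 9.5·2.5 = 450.2500; (r_i+r_j)·cross = 21.5·450.2500 = 9680.3750
edge 3: (9.5,39.5)→(1,38.5)  cross = 9.5·38.5 − 1·39.5 = 326.2500; (r_i+r_j)·cross = 10.5·326.2500 = 3425.6250
edge 4: (1,38.5)→(0.5,32.5)  cross = 1·32.5 − 0.5·38.5 = 13.2500; (r_i+r_j)·cross = 1.5·13.2500 = 19.8750
Σcross = 522.5000 → A = |Σcross|/2 = 261.2500 mm²
Σ(r_i+r_j)·cross = 10332.0000 → first moment M = |Σ|/6 = 1722.0000
R_c = M/A = 1722.0000/261.2500 = 6.5914 mm
θ = 340° = 5.934119 rad
V = θ·R_c·A = 5.934119·6.5914·261.2500 = 10218.554 mm³

Volume = 10218.554 mm³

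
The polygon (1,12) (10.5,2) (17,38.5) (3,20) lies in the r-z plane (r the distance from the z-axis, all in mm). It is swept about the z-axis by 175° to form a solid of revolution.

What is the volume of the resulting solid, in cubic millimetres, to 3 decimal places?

Profile (r,z), 4 vertices: (1,12) (10.5,2) (17,38.5) (3,20)
edge 0: (1,12)→(10.5,2)  cross = 1·2 − 10.5·12 = -124.0000; (r_i+r_j)·cross = 11.5·-124.0000 = -1426.0000
edge 1: (10.5,2)→(17,38.5)  cross = 10.5·38.5 − 17·2 = 370.2500; (r_i+r_j)·cross = 27.5·370.2500 = 10181.8750
edge 2: (17,38.5)→(3,20)  cross = 17·20 − 3·38.5 = 224.5000; (r_i+r_j)·cross = 20·224.5000 = 4490.0000
edge 3: (3,20)→(1,12)  cross = 3·12 − 1·20 = 16.0000; (r_i+r_j)·cross = 4·16.0000 = 64.0000
Σcross = 486.7500 → A = |Σcross|/2 = 243.3750 mm²
Σ(r_i+r_j)·cross = 13309.8750 → first moment M = |Σ|/6 = 2218.3125
R_c = M/A = 2218.3125/243.3750 = 9.1148 mm
θ = 175° = 3.054326 rad
V = θ·R_c·A = 3.054326·9.1148·243.3750 = 6775.450 mm³

Volume = 6775.450 mm³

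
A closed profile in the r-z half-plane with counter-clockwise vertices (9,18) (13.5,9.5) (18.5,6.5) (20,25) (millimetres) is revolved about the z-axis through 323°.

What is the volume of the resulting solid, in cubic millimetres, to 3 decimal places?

Volume = 9730.645 mm³

Profile (r,z), 4 vertices: (9,18) (13.5,9.5) (18.5,6.5) (20,25)
edge 0: (9,18)→(13.5,9.5)  cross = 9·9.5 − 13.5·18 = -157.5000; (r_i+r_j)·cross = 22.5·-157.5000 = -3543.7500
edge 1: (13.5,9.5)→(18.5,6.5)  cross = 13.5·6.5 − 18.5·9.5 = -88.0000; (r_i+r_j)·cross = 32·-88.0000 = -2816.0000
edge 2: (18.5,6.5)→(20,25)  cross = 18.5·25 − 20·6.5 = 332.5000; (r_i+r_j)·cross = 38.5·332.5000 = 12801.2500
edge 3: (20,25)→(9,18)  cross = 20·18 − 9·25 = 135.0000; (r_i+r_j)·cross = 29·135.0000 = 3915.0000
Σcross = 222.0000 → A = |Σcross|/2 = 111.0000 mm²
Σ(r_i+r_j)·cross = 10356.5000 → first moment M = |Σ|/6 = 1726.0833
R_c = M/A = 1726.0833/111.0000 = 15.5503 mm
θ = 323° = 5.637413 rad
V = θ·R_c·A = 5.637413·15.5503·111.0000 = 9730.645 mm³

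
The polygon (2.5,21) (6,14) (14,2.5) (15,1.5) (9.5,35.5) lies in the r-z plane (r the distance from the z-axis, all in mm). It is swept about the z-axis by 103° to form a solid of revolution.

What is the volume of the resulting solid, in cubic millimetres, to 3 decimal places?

Profile (r,z), 5 vertices: (2.5,21) (6,14) (14,2.5) (15,1.5) (9.5,35.5)
edge 0: (2.5,21)→(6,14)  cross = 2.5·14 − 6·21 = -91.0000; (r_i+r_j)·cross = 8.5·-91.0000 = -773.5000
edge 1: (6,14)→(14,2.5)  cross = 6·2.5 − 14·14 = -181.0000; (r_i+r_j)·cross = 20·-181.0000 = -3620.0000
edge 2: (14,2.5)→(15,1.5)  cross = 14·1.5 − 15·2.5 = -16.5000; (r_i+r_j)·cross = 29·-16.5000 = -478.5000
edge 3: (15,1.5)→(9.5,35.5)  cross = 15·35.5 − 9.5·1.5 = 518.2500; (r_i+r_j)·cross = 24.5·518.2500 = 12697.1250
edge 4: (9.5,35.5)→(2.5,21)  cross = 9.5·21 − 2.5·35.5 = 110.7500; (r_i+r_j)·cross = 12·110.7500 = 1329.0000
Σcross = 340.5000 → A = |Σcross|/2 = 170.2500 mm²
Σ(r_i+r_j)·cross = 9154.1250 → first moment M = |Σ|/6 = 1525.6875
R_c = M/A = 1525.6875/170.2500 = 8.9615 mm
θ = 103° = 1.797689 rad
V = θ·R_c·A = 1.797689·8.9615·170.2500 = 2742.712 mm³

Volume = 2742.712 mm³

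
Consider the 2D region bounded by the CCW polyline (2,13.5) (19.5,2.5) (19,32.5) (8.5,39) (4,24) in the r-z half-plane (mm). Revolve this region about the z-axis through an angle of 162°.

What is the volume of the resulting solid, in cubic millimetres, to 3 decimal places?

Profile (r,z), 5 vertices: (2,13.5) (19.5,2.5) (19,32.5) (8.5,39) (4,24)
edge 0: (2,13.5)→(19.5,2.5)  cross = 2·2.5 − 19.5·13.5 = -258.2500; (r_i+r_j)·cross = 21.5·-258.2500 = -5552.3750
edge 1: (19.5,2.5)→(19,32.5)  cross = 19.5·32.5 − 19·2.5 = 586.2500; (r_i+r_j)·cross = 38.5·586.2500 = 22570.6250
edge 2: (19,32.5)→(8.5,39)  cross = 19·39 − 8.5·32.5 = 464.7500; (r_i+r_j)·cross = 27.5·464.7500 = 12780.6250
edge 3: (8.5,39)→(4,24)  cross = 8.5·24 − 4·39 = 48.0000; (r_i+r_j)·cross = 12.5·48.0000 = 600.0000
edge 4: (4,24)→(2,13.5)  cross = 4·13.5 − 2·24 = 6.0000; (r_i+r_j)·cross = 6·6.0000 = 36.0000
Σcross = 846.7500 → A = |Σcross|/2 = 423.3750 mm²
Σ(r_i+r_j)·cross = 30434.8750 → first moment M = |Σ|/6 = 5072.4792
R_c = M/A = 5072.4792/423.3750 = 11.9811 mm
θ = 162° = 2.827433 rad
V = θ·R_c·A = 2.827433·11.9811·423.3750 = 14342.097 mm³

Volume = 14342.097 mm³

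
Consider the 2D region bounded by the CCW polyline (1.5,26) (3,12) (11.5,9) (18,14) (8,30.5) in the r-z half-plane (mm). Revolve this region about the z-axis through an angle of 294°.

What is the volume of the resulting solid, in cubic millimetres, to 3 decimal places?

Volume = 9402.514 mm³

Profile (r,z), 5 vertices: (1.5,26) (3,12) (11.5,9) (18,14) (8,30.5)
edge 0: (1.5,26)→(3,12)  cross = 1.5·12 − 3·26 = -60.0000; (r_i+r_j)·cross = 4.5·-60.0000 = -270.0000
edge 1: (3,12)→(11.5,9)  cross = 3·9 − 11.5·12 = -111.0000; (r_i+r_j)·cross = 14.5·-111.0000 = -1609.5000
edge 2: (11.5,9)→(18,14)  cross = 11.5·14 − 18·9 = -1.0000; (r_i+r_j)·cross = 29.5·-1.0000 = -29.5000
edge 3: (18,14)→(8,30.5)  cross = 18·30.5 − 8·14 = 437.0000; (r_i+r_j)·cross = 26·437.0000 = 11362.0000
edge 4: (8,30.5)→(1.5,26)  cross = 8·26 − 1.5·30.5 = 162.2500; (r_i+r_j)·cross = 9.5·162.2500 = 1541.3750
Σcross = 427.2500 → A = |Σcross|/2 = 213.6250 mm²
Σ(r_i+r_j)·cross = 10994.3750 → first moment M = |Σ|/6 = 1832.3958
R_c = M/A = 1832.3958/213.6250 = 8.5776 mm
θ = 294° = 5.131268 rad
V = θ·R_c·A = 5.131268·8.5776·213.6250 = 9402.514 mm³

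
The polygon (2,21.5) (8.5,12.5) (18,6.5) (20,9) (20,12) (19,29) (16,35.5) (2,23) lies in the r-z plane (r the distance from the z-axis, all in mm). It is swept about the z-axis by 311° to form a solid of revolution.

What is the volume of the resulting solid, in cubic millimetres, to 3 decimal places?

Volume = 21613.062 mm³

Profile (r,z), 8 vertices: (2,21.5) (8.5,12.5) (18,6.5) (20,9) (20,12) (19,29) (16,35.5) (2,23)
edge 0: (2,21.5)→(8.5,12.5)  cross = 2·12.5 − 8.5·21.5 = -157.7500; (r_i+r_j)·cross = 10.5·-157.7500 = -1656.3750
edge 1: (8.5,12.5)→(18,6.5)  cross = 8.5·6.5 − 18·12.5 = -169.7500; (r_i+r_j)·cross = 26.5·-169.7500 = -4498.3750
edge 2: (18,6.5)→(20,9)  cross = 18·9 − 20·6.5 = 32.0000; (r_i+r_j)·cross = 38·32.0000 = 1216.0000
edge 3: (20,9)→(20,12)  cross = 20·12 − 20·9 = 60.0000; (r_i+r_j)·cross = 40·60.0000 = 2400.0000
edge 4: (20,12)→(19,29)  cross = 20·29 − 19·12 = 352.0000; (r_i+r_j)·cross = 39·352.0000 = 13728.0000
edge 5: (19,29)→(16,35.5)  cross = 19·35.5 − 16·29 = 210.5000; (r_i+r_j)·cross = 35·210.5000 = 7367.5000
edge 6: (16,35.5)→(2,23)  cross = 16·23 − 2·35.5 = 297.0000; (r_i+r_j)·cross = 18·297.0000 = 5346.0000
edge 7: (2,23)→(2,21.5)  cross = 2·21.5 − 2·23 = -3.0000; (r_i+r_j)·cross = 4·-3.0000 = -12.0000
Σcross = 621.0000 → A = |Σcross|/2 = 310.5000 mm²
Σ(r_i+r_j)·cross = 23890.7500 → first moment M = |Σ|/6 = 3981.7917
R_c = M/A = 3981.7917/310.5000 = 12.8238 mm
θ = 311° = 5.427974 rad
V = θ·R_c·A = 5.427974·12.8238·310.5000 = 21613.062 mm³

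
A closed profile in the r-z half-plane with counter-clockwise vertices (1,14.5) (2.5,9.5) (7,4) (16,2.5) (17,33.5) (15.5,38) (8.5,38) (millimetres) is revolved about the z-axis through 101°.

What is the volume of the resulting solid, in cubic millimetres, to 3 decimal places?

Profile (r,z), 7 vertices: (1,14.5) (2.5,9.5) (7,4) (16,2.5) (17,33.5) (15.5,38) (8.5,38)
edge 0: (1,14.5)→(2.5,9.5)  cross = 1·9.5 − 2.5·14.5 = -26.7500; (r_i+r_j)·cross = 3.5·-26.7500 = -93.6250
edge 1: (2.5,9.5)→(7,4)  cross = 2.5·4 − 7·9.5 = -56.5000; (r_i+r_j)·cross = 9.5·-56.5000 = -536.7500
edge 2: (7,4)→(16,2.5)  cross = 7·2.5 − 16·4 = -46.5000; (r_i+r_j)·cross = 23·-46.5000 = -1069.5000
edge 3: (16,2.5)→(17,33.5)  cross = 16·33.5 − 17·2.5 = 493.5000; (r_i+r_j)·cross = 33·493.5000 = 16285.5000
edge 4: (17,33.5)→(15.5,38)  cross = 17·38 − 15.5·33.5 = 126.7500; (r_i+r_j)·cross = 32.5·126.7500 = 4119.3750
edge 5: (15.5,38)→(8.5,38)  cross = 15.5·38 − 8.5·38 = 266.0000; (r_i+r_j)·cross = 24·266.0000 = 6384.0000
edge 6: (8.5,38)→(1,14.5)  cross = 8.5·14.5 − 1·38 = 85.2500; (r_i+r_j)·cross = 9.5·85.2500 = 809.8750
Σcross = 841.7500 → A = |Σcross|/2 = 420.8750 mm²
Σ(r_i+r_j)·cross = 25898.8750 → first moment M = |Σ|/6 = 4316.4792
R_c = M/A = 4316.4792/420.8750 = 10.2560 mm
θ = 101° = 1.762783 rad
V = θ·R_c·A = 1.762783·10.2560·420.8750 = 7609.014 mm³

Volume = 7609.014 mm³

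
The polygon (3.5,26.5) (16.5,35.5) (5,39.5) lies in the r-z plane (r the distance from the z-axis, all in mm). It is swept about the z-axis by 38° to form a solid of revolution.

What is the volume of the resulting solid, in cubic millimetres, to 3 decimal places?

Profile (r,z), 3 vertices: (3.5,26.5) (16.5,35.5) (5,39.5)
edge 0: (3.5,26.5)→(16.5,35.5)  cross = 3.5·35.5 − 16.5·26.5 = -313.0000; (r_i+r_j)·cross = 20·-313.0000 = -6260.0000
edge 1: (16.5,35.5)→(5,39.5)  cross = 16.5·39.5 − 5·35.5 = 474.2500; (r_i+r_j)·cross = 21.5·474.2500 = 10196.3750
edge 2: (5,39.5)→(3.5,26.5)  cross = 5·26.5 − 3.5·39.5 = -5.7500; (r_i+r_j)·cross = 8.5·-5.7500 = -48.8750
Σcross = 155.5000 → A = |Σcross|/2 = 77.7500 mm²
Σ(r_i+r_j)·cross = 3887.5000 → first moment M = |Σ|/6 = 647.9167
R_c = M/A = 647.9167/77.7500 = 8.3333 mm
θ = 38° = 0.663225 rad
V = θ·R_c·A = 0.663225·8.3333·77.7500 = 429.715 mm³

Volume = 429.715 mm³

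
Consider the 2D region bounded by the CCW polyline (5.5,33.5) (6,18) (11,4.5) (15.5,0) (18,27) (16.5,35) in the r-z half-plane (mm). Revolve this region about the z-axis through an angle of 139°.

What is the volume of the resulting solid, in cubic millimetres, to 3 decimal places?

Profile (r,z), 6 vertices: (5.5,33.5) (6,18) (11,4.5) (15.5,0) (18,27) (16.5,35)
edge 0: (5.5,33.5)→(6,18)  cross = 5.5·18 − 6·33.5 = -102.0000; (r_i+r_j)·cross = 11.5·-102.0000 = -1173.0000
edge 1: (6,18)→(11,4.5)  cross = 6·4.5 − 11·18 = -171.0000; (r_i+r_j)·cross = 17·-171.0000 = -2907.0000
edge 2: (11,4.5)→(15.5,0)  cross = 11·0 − 15.5·4.5 = -69.7500; (r_i+r_j)·cross = 26.5·-69.7500 = -1848.3750
edge 3: (15.5,0)→(18,27)  cross = 15.5·27 − 18·0 = 418.5000; (r_i+r_j)·cross = 33.5·418.5000 = 14019.7500
edge 4: (18,27)→(16.5,35)  cross = 18·35 − 16.5·27 = 184.5000; (r_i+r_j)·cross = 34.5·184.5000 = 6365.2500
edge 5: (16.5,35)→(5.5,33.5)  cross = 16.5·33.5 − 5.5·35 = 360.2500; (r_i+r_j)·cross = 22·360.2500 = 7925.5000
Σcross = 620.5000 → A = |Σcross|/2 = 310.2500 mm²
Σ(r_i+r_j)·cross = 22382.1250 → first moment M = |Σ|/6 = 3730.3542
R_c = M/A = 3730.3542/310.2500 = 12.0237 mm
θ = 139° = 2.426008 rad
V = θ·R_c·A = 2.426008·12.0237·310.2500 = 9049.868 mm³

Volume = 9049.868 mm³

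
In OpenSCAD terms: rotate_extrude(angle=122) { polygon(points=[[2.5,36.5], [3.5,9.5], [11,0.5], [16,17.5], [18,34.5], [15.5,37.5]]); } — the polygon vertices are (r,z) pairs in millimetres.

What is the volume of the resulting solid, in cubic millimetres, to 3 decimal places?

Profile (r,z), 6 vertices: (2.5,36.5) (3.5,9.5) (11,0.5) (16,17.5) (18,34.5) (15.5,37.5)
edge 0: (2.5,36.5)→(3.5,9.5)  cross = 2.5·9.5 − 3.5·36.5 = -104.0000; (r_i+r_j)·cross = 6·-104.0000 = -624.0000
edge 1: (3.5,9.5)→(11,0.5)  cross = 3.5·0.5 − 11·9.5 = -102.7500; (r_i+r_j)·cross = 14.5·-102.7500 = -1489.8750
edge 2: (11,0.5)→(16,17.5)  cross = 11·17.5 − 16·0.5 = 184.5000; (r_i+r_j)·cross = 27·184.5000 = 4981.5000
edge 3: (16,17.5)→(18,34.5)  cross = 16·34.5 − 18·17.5 = 237.0000; (r_i+r_j)·cross = 34·237.0000 = 8058.0000
edge 4: (18,34.5)→(15.5,37.5)  cross = 18·37.5 − 15.5·34.5 = 140.2500; (r_i+r_j)·cross = 33.5·140.2500 = 4698.3750
edge 5: (15.5,37.5)→(2.5,36.5)  cross = 15.5·36.5 − 2.5·37.5 = 472.0000; (r_i+r_j)·cross = 18·472.0000 = 8496.0000
Σcross = 827.0000 → A = |Σcross|/2 = 413.5000 mm²
Σ(r_i+r_j)·cross = 24120.0000 → first moment M = |Σ|/6 = 4020.0000
R_c = M/A = 4020.0000/413.5000 = 9.7219 mm
θ = 122° = 2.129302 rad
V = θ·R_c·A = 2.129302·9.7219·413.5000 = 8559.793 mm³

Volume = 8559.793 mm³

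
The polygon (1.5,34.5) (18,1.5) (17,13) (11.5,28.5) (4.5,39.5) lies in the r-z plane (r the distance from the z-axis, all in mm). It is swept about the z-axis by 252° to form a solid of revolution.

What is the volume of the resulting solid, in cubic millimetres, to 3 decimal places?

Volume = 7749.223 mm³

Profile (r,z), 5 vertices: (1.5,34.5) (18,1.5) (17,13) (11.5,28.5) (4.5,39.5)
edge 0: (1.5,34.5)→(18,1.5)  cross = 1.5·1.5 − 18·34.5 = -618.7500; (r_i+r_j)·cross = 19.5·-618.7500 = -12065.6250
edge 1: (18,1.5)→(17,13)  cross = 18·13 − 17·1.5 = 208.5000; (r_i+r_j)·cross = 35·208.5000 = 7297.5000
edge 2: (17,13)→(11.5,28.5)  cross = 17·28.5 − 11.5·13 = 335.0000; (r_i+r_j)·cross = 28.5·335.0000 = 9547.5000
edge 3: (11.5,28.5)→(4.5,39.5)  cross = 11.5·39.5 − 4.5·28.5 = 326.0000; (r_i+r_j)·cross = 16·326.0000 = 5216.0000
edge 4: (4.5,39.5)→(1.5,34.5)  cross = 4.5·34.5 − 1.5·39.5 = 96.0000; (r_i+r_j)·cross = 6·96.0000 = 576.0000
Σcross = 346.7500 → A = |Σcross|/2 = 173.3750 mm²
Σ(r_i+r_j)·cross = 10571.3750 → first moment M = |Σ|/6 = 1761.8958
R_c = M/A = 1761.8958/173.3750 = 10.1623 mm
θ = 252° = 4.398230 rad
V = θ·R_c·A = 4.398230·10.1623·173.3750 = 7749.223 mm³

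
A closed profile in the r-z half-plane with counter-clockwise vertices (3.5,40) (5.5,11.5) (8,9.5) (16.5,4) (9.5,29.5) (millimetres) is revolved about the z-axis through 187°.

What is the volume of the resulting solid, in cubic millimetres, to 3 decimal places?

Volume = 5469.255 mm³

Profile (r,z), 5 vertices: (3.5,40) (5.5,11.5) (8,9.5) (16.5,4) (9.5,29.5)
edge 0: (3.5,40)→(5.5,11.5)  cross = 3.5·11.5 − 5.5·40 = -179.7500; (r_i+r_j)·cross = 9·-179.7500 = -1617.7500
edge 1: (5.5,11.5)→(8,9.5)  cross = 5.5·9.5 − 8·11.5 = -39.7500; (r_i+r_j)·cross = 13.5·-39.7500 = -536.6250
edge 2: (8,9.5)→(16.5,4)  cross = 8·4 − 16.5·9.5 = -124.7500; (r_i+r_j)·cross = 24.5·-124.7500 = -3056.3750
edge 3: (16.5,4)→(9.5,29.5)  cross = 16.5·29.5 − 9.5·4 = 448.7500; (r_i+r_j)·cross = 26·448.7500 = 11667.5000
edge 4: (9.5,29.5)→(3.5,40)  cross = 9.5·40 − 3.5·29.5 = 276.7500; (r_i+r_j)·cross = 13·276.7500 = 3597.7500
Σcross = 381.2500 → A = |Σcross|/2 = 190.6250 mm²
Σ(r_i+r_j)·cross = 10054.5000 → first moment M = |Σ|/6 = 1675.7500
R_c = M/A = 1675.7500/190.6250 = 8.7908 mm
θ = 187° = 3.263766 rad
V = θ·R_c·A = 3.263766·8.7908·190.6250 = 5469.255 mm³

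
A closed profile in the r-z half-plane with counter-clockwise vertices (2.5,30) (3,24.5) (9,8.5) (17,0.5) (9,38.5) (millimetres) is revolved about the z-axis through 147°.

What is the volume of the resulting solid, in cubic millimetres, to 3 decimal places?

Profile (r,z), 5 vertices: (2.5,30) (3,24.5) (9,8.5) (17,0.5) (9,38.5)
edge 0: (2.5,30)→(3,24.5)  cross = 2.5·24.5 − 3·30 = -28.7500; (r_i+r_j)·cross = 5.5·-28.7500 = -158.1250
edge 1: (3,24.5)→(9,8.5)  cross = 3·8.5 − 9·24.5 = -195.0000; (r_i+r_j)·cross = 12·-195.0000 = -2340.0000
edge 2: (9,8.5)→(17,0.5)  cross = 9·0.5 − 17·8.5 = -140.0000; (r_i+r_j)·cross = 26·-140.0000 = -3640.0000
edge 3: (17,0.5)→(9,38.5)  cross = 17·38.5 − 9·0.5 = 650.0000; (r_i+r_j)·cross = 26·650.0000 = 16900.0000
edge 4: (9,38.5)→(2.5,30)  cross = 9·30 − 2.5·38.5 = 173.7500; (r_i+r_j)·cross = 11.5·173.7500 = 1998.1250
Σcross = 460.0000 → A = |Σcross|/2 = 230.0000 mm²
Σ(r_i+r_j)·cross = 12760.0000 → first moment M = |Σ|/6 = 2126.6667
R_c = M/A = 2126.6667/230.0000 = 9.2464 mm
θ = 147° = 2.565634 rad
V = θ·R_c·A = 2.565634·9.2464·230.0000 = 5456.248 mm³

Volume = 5456.248 mm³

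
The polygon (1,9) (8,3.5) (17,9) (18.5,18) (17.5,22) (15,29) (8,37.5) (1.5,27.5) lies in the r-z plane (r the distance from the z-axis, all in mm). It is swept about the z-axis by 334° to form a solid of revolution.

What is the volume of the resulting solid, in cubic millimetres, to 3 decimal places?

Profile (r,z), 8 vertices: (1,9) (8,3.5) (17,9) (18.5,18) (17.5,22) (15,29) (8,37.5) (1.5,27.5)
edge 0: (1,9)→(8,3.5)  cross = 1·3.5 − 8·9 = -68.5000; (r_i+r_j)·cross = 9·-68.5000 = -616.5000
edge 1: (8,3.5)→(17,9)  cross = 8·9 − 17·3.5 = 12.5000; (r_i+r_j)·cross = 25·12.5000 = 312.5000
edge 2: (17,9)→(18.5,18)  cross = 17·18 − 18.5·9 = 139.5000; (r_i+r_j)·cross = 35.5·139.5000 = 4952.2500
edge 3: (18.5,18)→(17.5,22)  cross = 18.5·22 − 17.5·18 = 92.0000; (r_i+r_j)·cross = 36·92.0000 = 3312.0000
edge 4: (17.5,22)→(15,29)  cross = 17.5·29 − 15·22 = 177.5000; (r_i+r_j)·cross = 32.5·177.5000 = 5768.7500
edge 5: (15,29)→(8,37.5)  cross = 15·37.5 − 8·29 = 330.5000; (r_i+r_j)·cross = 23·330.5000 = 7601.5000
edge 6: (8,37.5)→(1.5,27.5)  cross = 8·27.5 − 1.5·37.5 = 163.7500; (r_i+r_j)·cross = 9.5·163.7500 = 1555.6250
edge 7: (1.5,27.5)→(1,9)  cross = 1.5·9 − 1·27.5 = -14.0000; (r_i+r_j)·cross = 2.5·-14.0000 = -35.0000
Σcross = 833.2500 → A = |Σcross|/2 = 416.6250 mm²
Σ(r_i+r_j)·cross = 22851.1250 → first moment M = |Σ|/6 = 3808.5208
R_c = M/A = 3808.5208/416.6250 = 9.1414 mm
θ = 334° = 5.829400 rad
V = θ·R_c·A = 5.829400·9.1414·416.6250 = 22201.390 mm³

Volume = 22201.390 mm³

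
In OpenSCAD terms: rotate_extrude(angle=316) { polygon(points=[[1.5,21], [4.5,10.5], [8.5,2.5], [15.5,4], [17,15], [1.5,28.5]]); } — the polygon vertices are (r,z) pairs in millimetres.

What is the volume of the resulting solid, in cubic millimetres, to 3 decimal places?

Profile (r,z), 6 vertices: (1.5,21) (4.5,10.5) (8.5,2.5) (15.5,4) (17,15) (1.5,28.5)
edge 0: (1.5,21)→(4.5,10.5)  cross = 1.5·10.5 − 4.5·21 = -78.7500; (r_i+r_j)·cross = 6·-78.7500 = -472.5000
edge 1: (4.5,10.5)→(8.5,2.5)  cross = 4.5·2.5 − 8.5·10.5 = -78.0000; (r_i+r_j)·cross = 13·-78.0000 = -1014.0000
edge 2: (8.5,2.5)→(15.5,4)  cross = 8.5·4 − 15.5·2.5 = -4.7500; (r_i+r_j)·cross = 24·-4.7500 = -114.0000
edge 3: (15.5,4)→(17,15)  cross = 15.5·15 − 17·4 = 164.5000; (r_i+r_j)·cross = 32.5·164.5000 = 5346.2500
edge 4: (17,15)→(1.5,28.5)  cross = 17·28.5 − 1.5·15 = 462.0000; (r_i+r_j)·cross = 18.5·462.0000 = 8547.0000
edge 5: (1.5,28.5)→(1.5,21)  cross = 1.5·21 − 1.5·28.5 = -11.2500; (r_i+r_j)·cross = 3·-11.2500 = -33.7500
Σcross = 453.7500 → A = |Σcross|/2 = 226.8750 mm²
Σ(r_i+r_j)·cross = 12259.0000 → first moment M = |Σ|/6 = 2043.1667
R_c = M/A = 2043.1667/226.8750 = 9.0057 mm
θ = 316° = 5.515240 rad
V = θ·R_c·A = 5.515240·9.0057·226.8750 = 11268.555 mm³

Volume = 11268.555 mm³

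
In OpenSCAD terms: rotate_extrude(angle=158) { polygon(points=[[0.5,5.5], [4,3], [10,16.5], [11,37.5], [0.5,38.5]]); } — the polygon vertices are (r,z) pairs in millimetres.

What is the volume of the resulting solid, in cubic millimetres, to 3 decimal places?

Profile (r,z), 5 vertices: (0.5,5.5) (4,3) (10,16.5) (11,37.5) (0.5,38.5)
edge 0: (0.5,5.5)→(4,3)  cross = 0.5·3 − 4·5.5 = -20.5000; (r_i+r_j)·cross = 4.5·-20.5000 = -92.2500
edge 1: (4,3)→(10,16.5)  cross = 4·16.5 − 10·3 = 36.0000; (r_i+r_j)·cross = 14·36.0000 = 504.0000
edge 2: (10,16.5)→(11,37.5)  cross = 10·37.5 − 11·16.5 = 193.5000; (r_i+r_j)·cross = 21·193.5000 = 4063.5000
edge 3: (11,37.5)→(0.5,38.5)  cross = 11·38.5 − 0.5·37.5 = 404.7500; (r_i+r_j)·cross = 11.5·404.7500 = 4654.6250
edge 4: (0.5,38.5)→(0.5,5.5)  cross = 0.5·5.5 − 0.5·38.5 = -16.5000; (r_i+r_j)·cross = 1·-16.5000 = -16.5000
Σcross = 597.2500 → A = |Σcross|/2 = 298.6250 mm²
Σ(r_i+r_j)·cross = 9113.3750 → first moment M = |Σ|/6 = 1518.8958
R_c = M/A = 1518.8958/298.6250 = 5.0863 mm
θ = 158° = 2.757620 rad
V = θ·R_c·A = 2.757620·5.0863·298.6250 = 4188.538 mm³

Volume = 4188.538 mm³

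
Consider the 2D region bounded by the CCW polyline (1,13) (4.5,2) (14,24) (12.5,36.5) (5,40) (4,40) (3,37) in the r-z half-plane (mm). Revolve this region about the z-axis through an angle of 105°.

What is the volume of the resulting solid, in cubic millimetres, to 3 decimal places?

Profile (r,z), 7 vertices: (1,13) (4.5,2) (14,24) (12.5,36.5) (5,40) (4,40) (3,37)
edge 0: (1,13)→(4.5,2)  cross = 1·2 − 4.5·13 = -56.5000; (r_i+r_j)·cross = 5.5·-56.5000 = -310.7500
edge 1: (4.5,2)→(14,24)  cross = 4.5·24 − 14·2 = 80.0000; (r_i+r_j)·cross = 18.5·80.0000 = 1480.0000
edge 2: (14,24)→(12.5,36.5)  cross = 14·36.5 − 12.5·24 = 211.0000; (r_i+r_j)·cross = 26.5·211.0000 = 5591.5000
edge 3: (12.5,36.5)→(5,40)  cross = 12.5·40 − 5·36.5 = 317.5000; (r_i+r_j)·cross = 17.5·317.5000 = 5556.2500
edge 4: (5,40)→(4,40)  cross = 5·40 − 4·40 = 40.0000; (r_i+r_j)·cross = 9·40.0000 = 360.0000
edge 5: (4,40)→(3,37)  cross = 4·37 − 3·40 = 28.0000; (r_i+r_j)·cross = 7·28.0000 = 196.0000
edge 6: (3,37)→(1,13)  cross = 3·13 − 1·37 = 2.0000; (r_i+r_j)·cross = 4·2.0000 = 8.0000
Σcross = 622.0000 → A = |Σcross|/2 = 311.0000 mm²
Σ(r_i+r_j)·cross = 12881.0000 → first moment M = |Σ|/6 = 2146.8333
R_c = M/A = 2146.8333/311.0000 = 6.9030 mm
θ = 105° = 1.832596 rad
V = θ·R_c·A = 1.832596·6.9030·311.0000 = 3934.278 mm³

Volume = 3934.278 mm³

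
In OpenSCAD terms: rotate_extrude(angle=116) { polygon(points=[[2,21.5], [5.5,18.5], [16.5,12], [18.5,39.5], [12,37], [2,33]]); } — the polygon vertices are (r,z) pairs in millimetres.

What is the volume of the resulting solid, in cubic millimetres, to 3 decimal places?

Profile (r,z), 6 vertices: (2,21.5) (5.5,18.5) (16.5,12) (18.5,39.5) (12,37) (2,33)
edge 0: (2,21.5)→(5.5,18.5)  cross = 2·18.5 − 5.5·21.5 = -81.2500; (r_i+r_j)·cross = 7.5·-81.2500 = -609.3750
edge 1: (5.5,18.5)→(16.5,12)  cross = 5.5·12 − 16.5·18.5 = -239.2500; (r_i+r_j)·cross = 22·-239.2500 = -5263.5000
edge 2: (16.5,12)→(18.5,39.5)  cross = 16.5·39.5 − 18.5·12 = 429.7500; (r_i+r_j)·cross = 35·429.7500 = 15041.2500
edge 3: (18.5,39.5)→(12,37)  cross = 18.5·37 − 12·39.5 = 210.5000; (r_i+r_j)·cross = 30.5·210.5000 = 6420.2500
edge 4: (12,37)→(2,33)  cross = 12·33 − 2·37 = 322.0000; (r_i+r_j)·cross = 14·322.0000 = 4508.0000
edge 5: (2,33)→(2,21.5)  cross = 2·21.5 − 2·33 = -23.0000; (r_i+r_j)·cross = 4·-23.0000 = -92.0000
Σcross = 618.7500 → A = |Σcross|/2 = 309.3750 mm²
Σ(r_i+r_j)·cross = 20004.6250 → first moment M = |Σ|/6 = 3334.1042
R_c = M/A = 3334.1042/309.3750 = 10.7769 mm
θ = 116° = 2.024582 rad
V = θ·R_c·A = 2.024582·10.7769·309.3750 = 6750.167 mm³

Volume = 6750.167 mm³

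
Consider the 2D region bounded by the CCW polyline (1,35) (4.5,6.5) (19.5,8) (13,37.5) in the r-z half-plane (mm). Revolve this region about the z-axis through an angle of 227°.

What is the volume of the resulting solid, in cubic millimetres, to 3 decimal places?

Profile (r,z), 4 vertices: (1,35) (4.5,6.5) (19.5,8) (13,37.5)
edge 0: (1,35)→(4.5,6.5)  cross = 1·6.5 − 4.5·35 = -151.0000; (r_i+r_j)·cross = 5.5·-151.0000 = -830.5000
edge 1: (4.5,6.5)→(19.5,8)  cross = 4.5·8 − 19.5·6.5 = -90.7500; (r_i+r_j)·cross = 24·-90.7500 = -2178.0000
edge 2: (19.5,8)→(13,37.5)  cross = 19.5·37.5 − 13·8 = 627.2500; (r_i+r_j)·cross = 32.5·627.2500 = 20385.6250
edge 3: (13,37.5)→(1,35)  cross = 13·35 − 1·37.5 = 417.5000; (r_i+r_j)·cross = 14·417.5000 = 5845.0000
Σcross = 803.0000 → A = |Σcross|/2 = 401.5000 mm²
Σ(r_i+r_j)·cross = 23222.1250 → first moment M = |Σ|/6 = 3870.3542
R_c = M/A = 3870.3542/401.5000 = 9.6397 mm
θ = 227° = 3.961897 rad
V = θ·R_c·A = 3.961897·9.6397·401.5000 = 15333.946 mm³

Volume = 15333.946 mm³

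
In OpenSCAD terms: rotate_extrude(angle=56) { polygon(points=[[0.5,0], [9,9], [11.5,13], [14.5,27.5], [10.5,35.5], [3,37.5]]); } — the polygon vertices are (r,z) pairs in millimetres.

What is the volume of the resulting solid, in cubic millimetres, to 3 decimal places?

Volume = 2134.485 mm³

Profile (r,z), 6 vertices: (0.5,0) (9,9) (11.5,13) (14.5,27.5) (10.5,35.5) (3,37.5)
edge 0: (0.5,0)→(9,9)  cross = 0.5·9 − 9·0 = 4.5000; (r_i+r_j)·cross = 9.5·4.5000 = 42.7500
edge 1: (9,9)→(11.5,13)  cross = 9·13 − 11.5·9 = 13.5000; (r_i+r_j)·cross = 20.5·13.5000 = 276.7500
edge 2: (11.5,13)→(14.5,27.5)  cross = 11.5·27.5 − 14.5·13 = 127.7500; (r_i+r_j)·cross = 26·127.7500 = 3321.5000
edge 3: (14.5,27.5)→(10.5,35.5)  cross = 14.5·35.5 − 10.5·27.5 = 226.0000; (r_i+r_j)·cross = 25·226.0000 = 5650.0000
edge 4: (10.5,35.5)→(3,37.5)  cross = 10.5·37.5 − 3·35.5 = 287.2500; (r_i+r_j)·cross = 13.5·287.2500 = 3877.8750
edge 5: (3,37.5)→(0.5,0)  cross = 3·0 − 0.5·37.5 = -18.7500; (r_i+r_j)·cross = 3.5·-18.7500 = -65.6250
Σcross = 640.2500 → A = |Σcross|/2 = 320.1250 mm²
Σ(r_i+r_j)·cross = 13103.2500 → first moment M = |Σ|/6 = 2183.8750
R_c = M/A = 2183.8750/320.1250 = 6.8219 mm
θ = 56° = 0.977384 rad
V = θ·R_c·A = 0.977384·6.8219·320.1250 = 2134.485 mm³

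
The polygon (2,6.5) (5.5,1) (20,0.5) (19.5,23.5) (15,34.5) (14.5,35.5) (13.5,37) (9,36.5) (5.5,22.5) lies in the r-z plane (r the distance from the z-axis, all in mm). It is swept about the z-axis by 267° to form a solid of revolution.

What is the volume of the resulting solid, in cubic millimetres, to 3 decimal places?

Volume = 26904.096 mm³

Profile (r,z), 9 vertices: (2,6.5) (5.5,1) (20,0.5) (19.5,23.5) (15,34.5) (14.5,35.5) (13.5,37) (9,36.5) (5.5,22.5)
edge 0: (2,6.5)→(5.5,1)  cross = 2·1 − 5.5·6.5 = -33.7500; (r_i+r_j)·cross = 7.5·-33.7500 = -253.1250
edge 1: (5.5,1)→(20,0.5)  cross = 5.5·0.5 − 20·1 = -17.2500; (r_i+r_j)·cross = 25.5·-17.2500 = -439.8750
edge 2: (20,0.5)→(19.5,23.5)  cross = 20·23.5 − 19.5·0.5 = 460.2500; (r_i+r_j)·cross = 39.5·460.2500 = 18179.8750
edge 3: (19.5,23.5)→(15,34.5)  cross = 19.5·34.5 − 15·23.5 = 320.2500; (r_i+r_j)·cross = 34.5·320.2500 = 11048.6250
edge 4: (15,34.5)→(14.5,35.5)  cross = 15·35.5 − 14.5·34.5 = 32.2500; (r_i+r_j)·cross = 29.5·32.2500 = 951.3750
edge 5: (14.5,35.5)→(13.5,37)  cross = 14.5·37 − 13.5·35.5 = 57.2500; (r_i+r_j)·cross = 28·57.2500 = 1603.0000
edge 6: (13.5,37)→(9,36.5)  cross = 13.5·36.5 − 9·37 = 159.7500; (r_i+r_j)·cross = 22.5·159.7500 = 3594.3750
edge 7: (9,36.5)→(5.5,22.5)  cross = 9·22.5 − 5.5·36.5 = 1.7500; (r_i+r_j)·cross = 14.5·1.7500 = 25.3750
edge 8: (5.5,22.5)→(2,6.5)  cross = 5.5·6.5 − 2·22.5 = -9.2500; (r_i+r_j)·cross = 7.5·-9.2500 = -69.3750
Σcross = 971.2500 → A = |Σcross|/2 = 485.6250 mm²
Σ(r_i+r_j)·cross = 34640.2500 → first moment M = |Σ|/6 = 5773.3750
R_c = M/A = 5773.3750/485.6250 = 11.8885 mm
θ = 267° = 4.660029 rad
V = θ·R_c·A = 4.660029·11.8885·485.6250 = 26904.096 mm³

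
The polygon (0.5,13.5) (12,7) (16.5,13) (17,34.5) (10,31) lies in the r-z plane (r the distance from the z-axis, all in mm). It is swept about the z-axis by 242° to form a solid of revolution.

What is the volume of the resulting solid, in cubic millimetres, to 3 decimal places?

Volume = 11972.860 mm³

Profile (r,z), 5 vertices: (0.5,13.5) (12,7) (16.5,13) (17,34.5) (10,31)
edge 0: (0.5,13.5)→(12,7)  cross = 0.5·7 − 12·13.5 = -158.5000; (r_i+r_j)·cross = 12.5·-158.5000 = -1981.2500
edge 1: (12,7)→(16.5,13)  cross = 12·13 − 16.5·7 = 40.5000; (r_i+r_j)·cross = 28.5·40.5000 = 1154.2500
edge 2: (16.5,13)→(17,34.5)  cross = 16.5·34.5 − 17·13 = 348.2500; (r_i+r_j)·cross = 33.5·348.2500 = 11666.3750
edge 3: (17,34.5)→(10,31)  cross = 17·31 − 10·34.5 = 182.0000; (r_i+r_j)·cross = 27·182.0000 = 4914.0000
edge 4: (10,31)→(0.5,13.5)  cross = 10·13.5 − 0.5·31 = 119.5000; (r_i+r_j)·cross = 10.5·119.5000 = 1254.7500
Σcross = 531.7500 → A = |Σcross|/2 = 265.8750 mm²
Σ(r_i+r_j)·cross = 17008.1250 → first moment M = |Σ|/6 = 2834.6875
R_c = M/A = 2834.6875/265.8750 = 10.6617 mm
θ = 242° = 4.223697 rad
V = θ·R_c·A = 4.223697·10.6617·265.8750 = 11972.860 mm³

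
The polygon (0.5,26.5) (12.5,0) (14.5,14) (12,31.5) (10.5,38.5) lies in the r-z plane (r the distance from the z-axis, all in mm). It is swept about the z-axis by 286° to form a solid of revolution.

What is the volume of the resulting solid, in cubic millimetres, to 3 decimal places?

Volume = 11541.299 mm³

Profile (r,z), 5 vertices: (0.5,26.5) (12.5,0) (14.5,14) (12,31.5) (10.5,38.5)
edge 0: (0.5,26.5)→(12.5,0)  cross = 0.5·0 − 12.5·26.5 = -331.2500; (r_i+r_j)·cross = 13·-331.2500 = -4306.2500
edge 1: (12.5,0)→(14.5,14)  cross = 12.5·14 − 14.5·0 = 175.0000; (r_i+r_j)·cross = 27·175.0000 = 4725.0000
edge 2: (14.5,14)→(12,31.5)  cross = 14.5·31.5 − 12·14 = 288.7500; (r_i+r_j)·cross = 26.5·288.7500 = 7651.8750
edge 3: (12,31.5)→(10.5,38.5)  cross = 12·38.5 − 10.5·31.5 = 131.2500; (r_i+r_j)·cross = 22.5·131.2500 = 2953.1250
edge 4: (10.5,38.5)→(0.5,26.5)  cross = 10.5·26.5 − 0.5·38.5 = 259.0000; (r_i+r_j)·cross = 11·259.0000 = 2849.0000
Σcross = 522.7500 → A = |Σcross|/2 = 261.3750 mm²
Σ(r_i+r_j)·cross = 13872.7500 → first moment M = |Σ|/6 = 2312.1250
R_c = M/A = 2312.1250/261.3750 = 8.8460 mm
θ = 286° = 4.991642 rad
V = θ·R_c·A = 4.991642·8.8460·261.3750 = 11541.299 mm³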